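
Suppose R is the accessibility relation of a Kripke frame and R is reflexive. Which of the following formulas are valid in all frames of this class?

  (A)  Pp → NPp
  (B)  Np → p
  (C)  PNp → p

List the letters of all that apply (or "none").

A reflexive relation is serial.
(A) axiom 5: valid iff R is euclidean. Such an R need not be euclidean — not valid.
(B) Np → p (axiom T) characterises the reflexive frames. Every such R is reflexive — valid.
(C) PNp → p is the dual of axiom B, which corresponds to symmetry. Such an R need not be symmetric — not valid.

B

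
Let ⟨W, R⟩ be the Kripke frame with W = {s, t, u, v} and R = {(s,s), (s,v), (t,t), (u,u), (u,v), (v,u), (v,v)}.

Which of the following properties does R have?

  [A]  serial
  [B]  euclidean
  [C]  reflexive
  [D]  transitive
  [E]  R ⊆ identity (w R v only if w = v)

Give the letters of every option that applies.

A, C

(A) serial: every world has an R-successor.
(B) not euclidean: s R v and s R s but not v R s.
(C) reflexive: each world relates to itself.
(D) not transitive: s R v and v R u but not s R u.
(E) not ⊆ identity: s R v with s ≠ v.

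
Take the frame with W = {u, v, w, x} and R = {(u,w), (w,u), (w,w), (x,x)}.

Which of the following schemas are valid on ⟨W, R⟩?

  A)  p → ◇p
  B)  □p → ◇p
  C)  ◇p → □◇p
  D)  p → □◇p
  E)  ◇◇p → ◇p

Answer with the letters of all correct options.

R is not reflexive: not u R u.
R is symmetric: every R-edge is matched by its reverse.
R is not transitive: u R w and w R u but not u R u.
R is not euclidean: w R u and w R u but not u R u.
R is not serial: v has no R-successor.
(A) p → ◇p is the dual of axiom T; it is valid on a frame exactly when R is reflexive. R is not reflexive, so not valid.
(B) □p → ◇p is axiom D; it is valid on a frame exactly when R is serial. R is not serial, so not valid.
(C) ◇p → □◇p (axiom 5) characterises the euclidean frames. R is not euclidean — not valid.
(D) p → □◇p (axiom B) characterises the symmetric frames. R is symmetric — valid.
(E) ◇◇p → ◇p (the dual of axiom 4) characterises the transitive frames. R is not transitive — not valid.

D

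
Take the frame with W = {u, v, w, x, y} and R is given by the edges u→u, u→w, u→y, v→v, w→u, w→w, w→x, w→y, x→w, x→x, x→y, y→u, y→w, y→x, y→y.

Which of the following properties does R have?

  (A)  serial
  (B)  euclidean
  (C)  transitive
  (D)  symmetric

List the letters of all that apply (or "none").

A, D

(A) serial: every world has an R-successor.
(B) not euclidean: w R u and w R x but not u R x.
(C) not transitive: u R w and w R x but not u R x.
(D) symmetric: every R-edge is matched by its reverse.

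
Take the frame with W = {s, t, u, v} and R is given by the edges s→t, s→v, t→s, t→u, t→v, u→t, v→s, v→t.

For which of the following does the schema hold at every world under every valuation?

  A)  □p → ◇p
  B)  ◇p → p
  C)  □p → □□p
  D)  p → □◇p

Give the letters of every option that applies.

R is symmetric: every R-edge is matched by its reverse.
R is not transitive: s R t and t R s but not s R s.
R is serial: every world has an R-successor.
R is not a subset of the identity: s R t with s ≠ t.
(A) □p → ◇p is axiom D; it is valid on a frame exactly when R is serial. R is serial, so valid.
(B) ◇p → p is the converse of T; it holds exactly when R ⊆ identity. Here R ⊄ identity — not valid.
(C) □p → □□p is axiom 4; it is valid on a frame exactly when R is transitive. R is not transitive, so not valid.
(D) p → □◇p is axiom B; it is valid on a frame exactly when R is symmetric. R is symmetric, so valid.

A, D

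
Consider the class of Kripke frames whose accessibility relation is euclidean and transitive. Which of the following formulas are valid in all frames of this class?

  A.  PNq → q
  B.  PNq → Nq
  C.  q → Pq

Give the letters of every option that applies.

(A) PNq → q (the dual of axiom B) characterises the symmetric frames. Such an R need not be symmetric — not valid.
(B) PNq → Nq (the dual of axiom 5) characterises the euclidean frames. Every such R is euclidean — valid.
(C) q → Pq (the dual of axiom T) characterises the reflexive frames. Such an R need not be reflexive — not valid.

B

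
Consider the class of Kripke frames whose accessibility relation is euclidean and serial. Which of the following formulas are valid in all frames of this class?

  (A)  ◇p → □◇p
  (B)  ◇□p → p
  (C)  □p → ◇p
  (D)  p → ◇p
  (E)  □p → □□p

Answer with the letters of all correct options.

(A) axiom 5: valid iff R is euclidean. Every such R is euclidean — valid.
(B) the dual of axiom B: valid iff R is symmetric. Such an R need not be symmetric — not valid.
(C) □p → ◇p is axiom D, which corresponds to seriality. Every such R is serial — valid.
(D) p → ◇p is the dual of axiom T; it is valid on a frame exactly when R is reflexive. Such an R need not be reflexive, so not valid.
(E) □p → □□p is axiom 4, which corresponds to transitivity. Such an R need not be transitive — not valid.

A, C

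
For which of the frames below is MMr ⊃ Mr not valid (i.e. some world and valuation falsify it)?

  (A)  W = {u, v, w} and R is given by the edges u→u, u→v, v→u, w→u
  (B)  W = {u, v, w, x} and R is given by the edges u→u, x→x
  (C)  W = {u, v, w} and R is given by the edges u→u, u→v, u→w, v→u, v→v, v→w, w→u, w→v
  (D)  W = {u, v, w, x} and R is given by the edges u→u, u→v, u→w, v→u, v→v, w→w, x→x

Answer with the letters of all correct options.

A, C, D

The schema MMr ⊃ Mr is the dual of axiom 4; it is valid on a frame iff R is transitive.
(A) R is not transitive (v R u and u R v but not v R v), so the schema fails here.
(B) R is transitive (R is closed under composition), so the schema is valid here.
(C) R is not transitive (w R u and u R w but not w R w), so the schema fails here.
(D) R is not transitive (v R u and u R w but not v R w), so the schema fails here.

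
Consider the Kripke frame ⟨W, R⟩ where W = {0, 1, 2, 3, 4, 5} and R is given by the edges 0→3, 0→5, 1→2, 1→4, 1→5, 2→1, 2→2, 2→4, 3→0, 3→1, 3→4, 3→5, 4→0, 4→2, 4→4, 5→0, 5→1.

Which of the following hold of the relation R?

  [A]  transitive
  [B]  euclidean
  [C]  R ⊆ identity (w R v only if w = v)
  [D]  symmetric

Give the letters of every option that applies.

(A) not transitive: 0 R 3 and 3 R 0 but not 0 R 0.
(B) not euclidean: 0 R 5 and 0 R 3 but not 5 R 3.
(C) not ⊆ identity: 0 R 3 with 0 ≠ 3.
(D) not symmetric: 1 R 4 but not 4 R 1.

none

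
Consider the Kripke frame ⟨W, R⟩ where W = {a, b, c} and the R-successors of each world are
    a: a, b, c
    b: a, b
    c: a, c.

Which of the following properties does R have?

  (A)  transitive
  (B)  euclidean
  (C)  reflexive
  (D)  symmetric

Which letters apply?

C, D

(A) not transitive: b R a and a R c but not b R c.
(B) not euclidean: a R b and a R c but not b R c.
(C) reflexive: each world relates to itself.
(D) symmetric: every R-edge is matched by its reverse.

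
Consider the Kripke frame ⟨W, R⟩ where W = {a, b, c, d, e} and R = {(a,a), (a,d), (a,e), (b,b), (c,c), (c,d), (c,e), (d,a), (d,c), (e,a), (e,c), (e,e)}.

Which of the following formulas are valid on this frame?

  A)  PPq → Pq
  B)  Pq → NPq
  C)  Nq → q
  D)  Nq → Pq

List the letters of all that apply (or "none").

R is not reflexive: not d R d.
R is not transitive: a R d and d R c but not a R c.
R is not euclidean: a R d and a R e but not d R e.
R is serial: every world has an R-successor.
(A) PPq → Pq is the dual of axiom 4; it is valid on a frame exactly when R is transitive. R is not transitive, so not valid.
(B) Pq → NPq (axiom 5) characterises the euclidean frames. R is not euclidean — not valid.
(C) Nq → q is axiom T, which corresponds to reflexivity. R is not reflexive — not valid.
(D) Nq → Pq is axiom D; it is valid on a frame exactly when R is serial. R is serial, so valid.

D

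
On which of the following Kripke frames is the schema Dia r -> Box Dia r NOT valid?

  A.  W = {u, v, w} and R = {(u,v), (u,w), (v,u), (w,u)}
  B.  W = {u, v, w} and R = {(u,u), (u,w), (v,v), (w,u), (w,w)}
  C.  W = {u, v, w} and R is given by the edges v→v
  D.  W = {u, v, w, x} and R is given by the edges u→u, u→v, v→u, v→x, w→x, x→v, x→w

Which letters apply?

A, D

The schema Dia r -> Box Dia r is axiom 5; it is valid on a frame iff R is euclidean.
(A) R is not euclidean (u R v and u R w but not v R w), so the schema fails here.
(B) R is euclidean (any two R-successors of the same world are R-related), so the schema is valid here.
(C) R is euclidean (any two R-successors of the same world are R-related), so the schema is valid here.
(D) R is not euclidean (v R u and v R x but not u R x), so the schema fails here.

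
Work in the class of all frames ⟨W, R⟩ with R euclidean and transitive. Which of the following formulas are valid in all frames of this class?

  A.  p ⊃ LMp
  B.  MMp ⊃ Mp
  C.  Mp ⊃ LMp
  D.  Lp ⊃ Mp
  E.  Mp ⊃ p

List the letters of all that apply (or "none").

(A) p ⊃ LMp is axiom B; it is valid on a frame exactly when R is symmetric. Such an R need not be symmetric, so not valid.
(B) MMp ⊃ Mp is the dual of axiom 4; it is valid on a frame exactly when R is transitive. Every such R is transitive, so valid.
(C) Mp ⊃ LMp (axiom 5) characterises the euclidean frames. Every such R is euclidean — valid.
(D) Lp ⊃ Mp is axiom D, which corresponds to seriality. Such an R need not be serial — not valid.
(E) Mp ⊃ p is valid only on frames where every R-edge is a self-loop. Such an R need not be a subset of the identity — not valid.

B, C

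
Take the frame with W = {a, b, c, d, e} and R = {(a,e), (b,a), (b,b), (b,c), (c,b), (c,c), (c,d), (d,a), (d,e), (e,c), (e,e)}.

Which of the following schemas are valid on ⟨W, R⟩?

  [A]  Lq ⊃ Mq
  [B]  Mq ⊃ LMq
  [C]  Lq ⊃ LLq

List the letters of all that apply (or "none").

R is not transitive: a R e and e R c but not a R c.
R is not euclidean: b R a and b R b but not a R b.
R is serial: every world has an R-successor.
(A) axiom D: valid iff R is serial. R is serial — valid.
(B) Mq ⊃ LMq is axiom 5; it is valid on a frame exactly when R is euclidean. R is not euclidean, so not valid.
(C) axiom 4: valid iff R is transitive. R is not transitive — not valid.

A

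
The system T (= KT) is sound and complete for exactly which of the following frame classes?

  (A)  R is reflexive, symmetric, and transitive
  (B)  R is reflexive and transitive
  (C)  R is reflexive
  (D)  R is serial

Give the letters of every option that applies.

(A) this class determines S5, not T (= KT).
(B) this class determines S4, not T (= KT).
(C) T (= KT) is sound and complete for exactly this class.
(D) this class determines D, not T (= KT).

C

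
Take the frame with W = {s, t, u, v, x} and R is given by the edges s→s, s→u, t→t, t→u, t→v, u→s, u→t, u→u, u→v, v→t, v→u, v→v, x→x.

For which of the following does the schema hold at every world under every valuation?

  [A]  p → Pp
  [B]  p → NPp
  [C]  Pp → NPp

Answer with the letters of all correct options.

R is reflexive: each world relates to itself.
R is symmetric: every R-edge is matched by its reverse.
R is not euclidean: u R s and u R t but not s R t.
(A) the dual of axiom T: valid iff R is reflexive. R is reflexive — valid.
(B) p → NPp is axiom B; it is valid on a frame exactly when R is symmetric. R is symmetric, so valid.
(C) Pp → NPp is axiom 5, which corresponds to the euclidean property. R is not euclidean — not valid.

A, B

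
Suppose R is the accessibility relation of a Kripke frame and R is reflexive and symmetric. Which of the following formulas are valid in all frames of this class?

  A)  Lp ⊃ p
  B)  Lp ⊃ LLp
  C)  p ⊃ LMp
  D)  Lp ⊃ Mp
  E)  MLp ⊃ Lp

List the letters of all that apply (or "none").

Reflexive relations are serial.
(A) axiom T: valid iff R is reflexive. Every such R is reflexive — valid.
(B) axiom 4: valid iff R is transitive. Such an R need not be transitive — not valid.
(C) p ⊃ LMp is axiom B; it is valid on a frame exactly when R is symmetric. Every such R is symmetric, so valid.
(D) Lp ⊃ Mp is axiom D, which corresponds to seriality. Every such R is serial — valid.
(E) MLp ⊃ Lp (the dual of axiom 5) characterises the euclidean frames. Such an R need not be euclidean — not valid.

A, C, D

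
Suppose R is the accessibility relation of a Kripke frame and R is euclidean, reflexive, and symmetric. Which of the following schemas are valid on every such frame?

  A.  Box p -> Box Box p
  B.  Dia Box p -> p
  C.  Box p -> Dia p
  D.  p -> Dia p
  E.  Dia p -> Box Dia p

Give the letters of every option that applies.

A relation that is euclidean, reflexive, and symmetric is also serial and transitive.
(A) axiom 4: valid iff R is transitive. Every such R is transitive — valid.
(B) Dia Box p -> p (the dual of axiom B) characterises the symmetric frames. Every such R is symmetric — valid.
(C) Box p -> Dia p is axiom D, which corresponds to seriality. Every such R is serial — valid.
(D) the dual of axiom T: valid iff R is reflexive. Every such R is reflexive — valid.
(E) axiom 5: valid iff R is euclidean. Every such R is euclidean — valid.

A, B, C, D, E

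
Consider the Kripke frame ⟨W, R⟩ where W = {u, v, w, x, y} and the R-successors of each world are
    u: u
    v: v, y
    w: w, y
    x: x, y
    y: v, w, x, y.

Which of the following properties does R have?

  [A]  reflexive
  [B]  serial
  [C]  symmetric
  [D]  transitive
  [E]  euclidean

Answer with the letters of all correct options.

A, B, C

(A) reflexive: each world relates to itself.
(B) serial: every world has an R-successor.
(C) symmetric: every R-edge is matched by its reverse.
(D) not transitive: v R y and y R w but not v R w.
(E) not euclidean: y R v and y R w but not v R w.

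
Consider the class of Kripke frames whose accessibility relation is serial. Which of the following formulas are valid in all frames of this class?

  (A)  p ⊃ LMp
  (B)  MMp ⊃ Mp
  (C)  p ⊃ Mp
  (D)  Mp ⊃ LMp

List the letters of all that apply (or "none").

none

(A) p ⊃ LMp is axiom B, which corresponds to symmetry. Such an R need not be symmetric — not valid.
(B) the dual of axiom 4: valid iff R is transitive. Such an R need not be transitive — not valid.
(C) p ⊃ Mp is the dual of axiom T; it is valid on a frame exactly when R is reflexive. Such an R need not be reflexive, so not valid.
(D) Mp ⊃ LMp is axiom 5, which corresponds to the euclidean property. Such an R need not be euclidean — not valid.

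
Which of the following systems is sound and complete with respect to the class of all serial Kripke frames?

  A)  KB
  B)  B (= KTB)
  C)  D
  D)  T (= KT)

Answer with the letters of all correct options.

(A) KB is determined by the class of symmetric frames.
(B) B (= KTB) is determined by the class of reflexive and symmetric frames.
(C) D is determined by exactly this class.
(D) T (= KT) is determined by the class of reflexive frames.

C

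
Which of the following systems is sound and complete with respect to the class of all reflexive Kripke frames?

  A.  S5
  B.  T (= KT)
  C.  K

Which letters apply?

B

(A) S5 is determined by the class of reflexive, symmetric, and transitive frames.
(B) T (= KT) is determined by exactly this class.
(C) K is determined by the class of arbitrary frames.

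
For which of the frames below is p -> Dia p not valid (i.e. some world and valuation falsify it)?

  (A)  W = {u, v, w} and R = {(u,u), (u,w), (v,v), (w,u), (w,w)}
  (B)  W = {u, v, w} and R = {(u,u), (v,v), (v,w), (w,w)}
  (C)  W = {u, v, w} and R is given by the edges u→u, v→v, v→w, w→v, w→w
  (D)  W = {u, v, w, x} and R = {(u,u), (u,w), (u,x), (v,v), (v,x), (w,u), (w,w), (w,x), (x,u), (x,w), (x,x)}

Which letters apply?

The schema p -> Dia p is the dual of axiom T; it is valid on a frame iff R is reflexive.
(A) R is reflexive (each world relates to itself), so the schema is valid here.
(B) R is reflexive (each world relates to itself), so the schema is valid here.
(C) R is reflexive (each world relates to itself), so the schema is valid here.
(D) R is reflexive (each world relates to itself), so the schema is valid here.

none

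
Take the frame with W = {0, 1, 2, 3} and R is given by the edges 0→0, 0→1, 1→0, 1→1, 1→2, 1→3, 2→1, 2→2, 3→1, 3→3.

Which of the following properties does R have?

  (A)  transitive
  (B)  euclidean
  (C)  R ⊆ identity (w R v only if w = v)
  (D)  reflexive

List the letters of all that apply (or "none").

D

(A) not transitive: 0 R 1 and 1 R 2 but not 0 R 2.
(B) not euclidean: 1 R 0 and 1 R 2 but not 0 R 2.
(C) not ⊆ identity: 0 R 1 with 0 ≠ 1.
(D) reflexive: each world relates to itself.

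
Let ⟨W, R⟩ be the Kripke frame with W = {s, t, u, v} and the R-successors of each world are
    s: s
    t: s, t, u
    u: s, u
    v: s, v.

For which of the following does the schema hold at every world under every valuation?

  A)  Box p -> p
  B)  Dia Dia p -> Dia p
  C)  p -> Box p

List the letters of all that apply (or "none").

R is reflexive: each world relates to itself.
R is transitive: R is closed under composition.
R is not a subset of the identity: t R s with t ≠ s.
(A) Box p -> p (axiom T) characterises the reflexive frames. R is reflexive — valid.
(B) Dia Dia p -> Dia p (the dual of axiom 4) characterises the transitive frames. R is transitive — valid.
(C) p -> Box p is equivalent to ◇p→p; it holds exactly when R ⊆ identity. Here R ⊄ identity — not valid.

A, B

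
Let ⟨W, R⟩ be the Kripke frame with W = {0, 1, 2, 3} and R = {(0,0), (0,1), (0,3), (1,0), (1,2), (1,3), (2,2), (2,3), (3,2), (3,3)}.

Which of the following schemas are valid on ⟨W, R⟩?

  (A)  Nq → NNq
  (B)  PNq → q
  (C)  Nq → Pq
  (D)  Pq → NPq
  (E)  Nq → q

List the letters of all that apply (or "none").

C

R is not reflexive: not 1 R 1.
R is not symmetric: 0 R 3 but not 3 R 0.
R is not transitive: 0 R 1 and 1 R 2 but not 0 R 2.
R is not euclidean: 0 R 3 and 0 R 0 but not 3 R 0.
R is serial: every world has an R-successor.
(A) Nq → NNq is axiom 4, which corresponds to transitivity. R is not transitive — not valid.
(B) PNq → q (the dual of axiom B) characterises the symmetric frames. R is not symmetric — not valid.
(C) Nq → Pq (axiom D) characterises the serial frames. R is serial — valid.
(D) Pq → NPq is axiom 5; it is valid on a frame exactly when R is euclidean. R is not euclidean, so not valid.
(E) Nq → q is axiom T; it is valid on a frame exactly when R is reflexive. R is not reflexive, so not valid.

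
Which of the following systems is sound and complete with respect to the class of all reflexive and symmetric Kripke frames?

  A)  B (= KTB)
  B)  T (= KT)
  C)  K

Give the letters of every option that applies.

(A) B (= KTB) is determined by exactly this class.
(B) T (= KT) is determined by the class of reflexive frames.
(C) K is determined by the class of arbitrary frames.

A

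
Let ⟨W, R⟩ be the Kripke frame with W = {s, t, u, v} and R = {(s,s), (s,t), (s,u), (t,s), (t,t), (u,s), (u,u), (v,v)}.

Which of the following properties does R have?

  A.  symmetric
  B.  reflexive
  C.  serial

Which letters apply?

A, B, C

(A) symmetric: every R-edge is matched by its reverse.
(B) reflexive: each world relates to itself.
(C) serial: every world has an R-successor.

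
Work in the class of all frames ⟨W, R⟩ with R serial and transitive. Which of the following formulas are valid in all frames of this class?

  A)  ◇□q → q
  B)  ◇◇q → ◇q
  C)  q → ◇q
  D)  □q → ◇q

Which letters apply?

B, D

(A) ◇□q → q is the dual of axiom B; it is valid on a frame exactly when R is symmetric. Such an R need not be symmetric, so not valid.
(B) ◇◇q → ◇q (the dual of axiom 4) characterises the transitive frames. Every such R is transitive — valid.
(C) the dual of axiom T: valid iff R is reflexive. Such an R need not be reflexive — not valid.
(D) axiom D: valid iff R is serial. Every such R is serial — valid.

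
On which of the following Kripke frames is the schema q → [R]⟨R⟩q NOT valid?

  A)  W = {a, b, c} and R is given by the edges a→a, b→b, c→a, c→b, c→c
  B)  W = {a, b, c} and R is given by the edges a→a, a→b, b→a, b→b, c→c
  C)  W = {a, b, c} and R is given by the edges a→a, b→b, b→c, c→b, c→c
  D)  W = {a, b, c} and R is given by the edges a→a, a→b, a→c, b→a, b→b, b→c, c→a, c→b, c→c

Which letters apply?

The schema q → [R]⟨R⟩q is axiom B; it is valid on a frame iff R is symmetric.
(A) R is not symmetric (c R a but not a R c), so the schema fails here.
(B) R is symmetric (every R-edge is matched by its reverse), so the schema is valid here.
(C) R is symmetric (every R-edge is matched by its reverse), so the schema is valid here.
(D) R is symmetric (every R-edge is matched by its reverse), so the schema is valid here.

A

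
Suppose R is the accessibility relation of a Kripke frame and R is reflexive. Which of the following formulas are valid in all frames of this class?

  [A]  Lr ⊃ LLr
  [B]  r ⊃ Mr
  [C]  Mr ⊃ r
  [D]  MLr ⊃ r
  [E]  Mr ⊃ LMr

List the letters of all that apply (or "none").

B

A reflexive relation is serial.
(A) Lr ⊃ LLr is axiom 4; it is valid on a frame exactly when R is transitive. Such an R need not be transitive, so not valid.
(B) r ⊃ Mr (the dual of axiom T) characterises the reflexive frames. Every such R is reflexive — valid.
(C) Mr ⊃ r is valid only on frames where every R-edge is a self-loop. Such an R need not be a subset of the identity — not valid.
(D) MLr ⊃ r (the dual of axiom B) characterises the symmetric frames. Such an R need not be symmetric — not valid.
(E) axiom 5: valid iff R is euclidean. Such an R need not be euclidean — not valid.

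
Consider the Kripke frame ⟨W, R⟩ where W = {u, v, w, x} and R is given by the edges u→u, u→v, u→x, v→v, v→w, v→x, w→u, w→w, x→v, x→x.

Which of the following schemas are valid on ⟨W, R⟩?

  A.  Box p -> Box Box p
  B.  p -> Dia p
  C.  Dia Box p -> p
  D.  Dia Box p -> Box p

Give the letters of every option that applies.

R is reflexive: each world relates to itself.
R is not symmetric: u R v but not v R u.
R is not transitive: u R v and v R w but not u R w.
R is not euclidean: u R v and u R u but not v R u.
(A) Box p -> Box Box p is axiom 4; it is valid on a frame exactly when R is transitive. R is not transitive, so not valid.
(B) p -> Dia p is the dual of axiom T; it is valid on a frame exactly when R is reflexive. R is reflexive, so valid.
(C) Dia Box p -> p (the dual of axiom B) characterises the symmetric frames. R is not symmetric — not valid.
(D) the dual of axiom 5: valid iff R is euclidean. R is not euclidean — not valid.

B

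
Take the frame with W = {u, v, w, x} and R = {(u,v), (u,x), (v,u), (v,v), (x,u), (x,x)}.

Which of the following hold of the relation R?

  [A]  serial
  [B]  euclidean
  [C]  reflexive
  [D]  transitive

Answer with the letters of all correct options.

none

(A) not serial: w has no R-successor.
(B) not euclidean: u R v and u R x but not v R x.
(C) not reflexive: not u R u.
(D) not transitive: u R v and v R u but not u R u.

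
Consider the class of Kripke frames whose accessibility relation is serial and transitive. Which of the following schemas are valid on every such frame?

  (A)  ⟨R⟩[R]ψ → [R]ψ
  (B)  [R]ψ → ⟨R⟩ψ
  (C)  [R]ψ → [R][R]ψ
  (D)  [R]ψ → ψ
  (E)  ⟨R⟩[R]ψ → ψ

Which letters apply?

B, C

(A) ⟨R⟩[R]ψ → [R]ψ is the dual of axiom 5, which corresponds to the euclidean property. Such an R need not be euclidean — not valid.
(B) [R]ψ → ⟨R⟩ψ is axiom D, which corresponds to seriality. Every such R is serial — valid.
(C) [R]ψ → [R][R]ψ is axiom 4; it is valid on a frame exactly when R is transitive. Every such R is transitive, so valid.
(D) [R]ψ → ψ is axiom T, which corresponds to reflexivity. Such an R need not be reflexive — not valid.
(E) ⟨R⟩[R]ψ → ψ is the dual of axiom B, which corresponds to symmetry. Such an R need not be symmetric — not valid.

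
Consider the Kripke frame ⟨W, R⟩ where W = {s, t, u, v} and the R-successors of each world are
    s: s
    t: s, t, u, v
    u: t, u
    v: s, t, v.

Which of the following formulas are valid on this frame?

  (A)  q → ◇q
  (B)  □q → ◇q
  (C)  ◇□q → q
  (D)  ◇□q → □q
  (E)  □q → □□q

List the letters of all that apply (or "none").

A, B

R is reflexive: each world relates to itself.
R is not symmetric: t R s but not s R t.
R is not transitive: u R t and t R s but not u R s.
R is not euclidean: t R s and t R t but not s R t.
R is serial: every world has an R-successor.
(A) q → ◇q (the dual of axiom T) characterises the reflexive frames. R is reflexive — valid.
(B) □q → ◇q is axiom D, which corresponds to seriality. R is serial — valid.
(C) ◇□q → q is the dual of axiom B; it is valid on a frame exactly when R is symmetric. R is not symmetric, so not valid.
(D) ◇□q → □q is the dual of axiom 5, which corresponds to the euclidean property. R is not euclidean — not valid.
(E) axiom 4: valid iff R is transitive. R is not transitive — not valid.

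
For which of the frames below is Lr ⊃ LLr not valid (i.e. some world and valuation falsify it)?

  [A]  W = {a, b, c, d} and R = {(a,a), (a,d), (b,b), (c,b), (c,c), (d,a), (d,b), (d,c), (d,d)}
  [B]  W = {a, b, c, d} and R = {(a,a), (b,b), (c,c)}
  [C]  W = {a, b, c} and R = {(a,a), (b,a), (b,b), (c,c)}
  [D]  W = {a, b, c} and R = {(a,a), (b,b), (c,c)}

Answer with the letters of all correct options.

The schema Lr ⊃ LLr is axiom 4; it is valid on a frame iff R is transitive.
(A) R is not transitive (a R d and d R b but not a R b), so the schema fails here.
(B) R is transitive (R is closed under composition), so the schema is valid here.
(C) R is transitive (R is closed under composition), so the schema is valid here.
(D) R is transitive (R is closed under composition), so the schema is valid here.

A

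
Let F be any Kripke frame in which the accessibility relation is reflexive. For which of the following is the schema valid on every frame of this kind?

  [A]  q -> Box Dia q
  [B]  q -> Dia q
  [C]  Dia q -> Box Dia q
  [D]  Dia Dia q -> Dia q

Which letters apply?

A reflexive relation is serial.
(A) axiom B: valid iff R is symmetric. Such an R need not be symmetric — not valid.
(B) q -> Dia q (the dual of axiom T) characterises the reflexive frames. Every such R is reflexive — valid.
(C) Dia q -> Box Dia q is axiom 5; it is valid on a frame exactly when R is euclidean. Such an R need not be euclidean, so not valid.
(D) Dia Dia q -> Dia q is the dual of axiom 4; it is valid on a frame exactly when R is transitive. Such an R need not be transitive, so not valid.

B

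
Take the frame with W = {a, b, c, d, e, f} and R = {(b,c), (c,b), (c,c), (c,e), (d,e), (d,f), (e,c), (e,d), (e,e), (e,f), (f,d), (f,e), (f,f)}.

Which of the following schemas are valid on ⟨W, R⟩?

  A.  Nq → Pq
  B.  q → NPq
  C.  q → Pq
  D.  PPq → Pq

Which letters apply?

R is not reflexive: not a R a.
R is symmetric: every R-edge is matched by its reverse.
R is not transitive: b R c and c R b but not b R b.
R is not serial: a has no R-successor.
(A) axiom D: valid iff R is serial. R is not serial — not valid.
(B) q → NPq is axiom B, which corresponds to symmetry. R is symmetric — valid.
(C) q → Pq (the dual of axiom T) characterises the reflexive frames. R is not reflexive — not valid.
(D) the dual of axiom 4: valid iff R is transitive. R is not transitive — not valid.

B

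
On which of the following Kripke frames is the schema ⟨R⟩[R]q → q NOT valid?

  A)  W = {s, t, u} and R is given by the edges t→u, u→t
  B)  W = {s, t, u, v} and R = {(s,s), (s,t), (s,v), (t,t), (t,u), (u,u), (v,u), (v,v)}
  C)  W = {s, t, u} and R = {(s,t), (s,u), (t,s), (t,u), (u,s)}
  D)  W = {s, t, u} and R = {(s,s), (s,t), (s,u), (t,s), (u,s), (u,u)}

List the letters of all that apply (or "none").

B, C

The schema ⟨R⟩[R]q → q is the dual of axiom B; it is valid on a frame iff R is symmetric.
(A) R is symmetric (every R-edge is matched by its reverse), so the schema is valid here.
(B) R is not symmetric (s R t but not t R s), so the schema fails here.
(C) R is not symmetric (t R u but not u R t), so the schema fails here.
(D) R is symmetric (every R-edge is matched by its reverse), so the schema is valid here.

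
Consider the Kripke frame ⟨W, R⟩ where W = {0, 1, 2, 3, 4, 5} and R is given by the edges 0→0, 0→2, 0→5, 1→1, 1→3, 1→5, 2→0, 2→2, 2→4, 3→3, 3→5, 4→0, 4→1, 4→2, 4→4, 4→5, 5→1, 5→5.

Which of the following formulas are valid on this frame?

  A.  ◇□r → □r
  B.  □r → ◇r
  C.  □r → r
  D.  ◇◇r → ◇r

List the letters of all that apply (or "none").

B, C

R is reflexive: each world relates to itself.
R is not transitive: 0 R 2 and 2 R 4 but not 0 R 4.
R is not euclidean: 0 R 2 and 0 R 5 but not 2 R 5.
R is serial: every world has an R-successor.
(A) the dual of axiom 5: valid iff R is euclidean. R is not euclidean — not valid.
(B) □r → ◇r is axiom D, which corresponds to seriality. R is serial — valid.
(C) □r → r is axiom T, which corresponds to reflexivity. R is reflexive — valid.
(D) ◇◇r → ◇r (the dual of axiom 4) characterises the transitive frames. R is not transitive — not valid.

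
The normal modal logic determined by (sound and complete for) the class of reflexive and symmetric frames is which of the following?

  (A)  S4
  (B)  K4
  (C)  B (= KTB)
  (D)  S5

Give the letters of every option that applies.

(A) S4 is determined by the class of reflexive and transitive frames.
(B) K4 is determined by the class of transitive frames.
(C) B (= KTB) is determined by exactly this class.
(D) S5 is determined by the class of reflexive, symmetric, and transitive frames.

C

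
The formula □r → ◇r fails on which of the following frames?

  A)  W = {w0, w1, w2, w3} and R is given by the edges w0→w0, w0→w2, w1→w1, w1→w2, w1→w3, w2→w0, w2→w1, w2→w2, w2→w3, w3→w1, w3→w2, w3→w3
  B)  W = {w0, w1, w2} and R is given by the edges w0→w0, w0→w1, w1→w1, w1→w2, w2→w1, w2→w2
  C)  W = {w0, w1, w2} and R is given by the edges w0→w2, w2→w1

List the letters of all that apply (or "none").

The schema □r → ◇r is axiom D; it is valid on a frame iff R is serial.
(A) R is serial (every world has an R-successor), so the schema is valid here.
(B) R is serial (every world has an R-successor), so the schema is valid here.
(C) R is not serial (w1 has no R-successor), so the schema fails here.

C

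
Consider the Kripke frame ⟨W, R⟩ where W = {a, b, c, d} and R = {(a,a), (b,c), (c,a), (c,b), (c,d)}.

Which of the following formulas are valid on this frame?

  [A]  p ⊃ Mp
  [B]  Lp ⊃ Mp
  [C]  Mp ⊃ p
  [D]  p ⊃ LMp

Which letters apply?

none

R is not reflexive: not b R b.
R is not symmetric: c R a but not a R c.
R is not serial: d has no R-successor.
R is not a subset of the identity: b R c with b ≠ c.
(A) the dual of axiom T: valid iff R is reflexive. R is not reflexive — not valid.
(B) axiom D: valid iff R is serial. R is not serial — not valid.
(C) Mp ⊃ p (the converse of T) corresponds to R being a subset of the identity. Here R ⊄ identity, so not valid.
(D) axiom B: valid iff R is symmetric. R is not symmetric — not valid.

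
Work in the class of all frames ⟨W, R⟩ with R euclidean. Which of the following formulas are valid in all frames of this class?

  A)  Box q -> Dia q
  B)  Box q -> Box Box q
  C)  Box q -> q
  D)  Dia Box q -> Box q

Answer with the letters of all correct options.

D

(A) Box q -> Dia q (axiom D) characterises the serial frames. Such an R need not be serial — not valid.
(B) Box q -> Box Box q is axiom 4, which corresponds to transitivity. Such an R need not be transitive — not valid.
(C) axiom T: valid iff R is reflexive. Such an R need not be reflexive — not valid.
(D) Dia Box q -> Box q is the dual of axiom 5; it is valid on a frame exactly when R is euclidean. Every such R is euclidean, so valid.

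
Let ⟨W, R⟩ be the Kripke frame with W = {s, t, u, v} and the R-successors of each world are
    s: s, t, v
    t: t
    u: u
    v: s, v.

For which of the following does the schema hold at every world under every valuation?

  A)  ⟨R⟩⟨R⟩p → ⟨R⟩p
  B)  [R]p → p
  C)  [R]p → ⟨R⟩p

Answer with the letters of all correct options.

R is reflexive: each world relates to itself.
R is not transitive: v R s and s R t but not v R t.
R is serial: every world has an R-successor.
(A) the dual of axiom 4: valid iff R is transitive. R is not transitive — not valid.
(B) [R]p → p is axiom T; it is valid on a frame exactly when R is reflexive. R is reflexive, so valid.
(C) [R]p → ⟨R⟩p (axiom D) characterises the serial frames. R is serial — valid.

B, C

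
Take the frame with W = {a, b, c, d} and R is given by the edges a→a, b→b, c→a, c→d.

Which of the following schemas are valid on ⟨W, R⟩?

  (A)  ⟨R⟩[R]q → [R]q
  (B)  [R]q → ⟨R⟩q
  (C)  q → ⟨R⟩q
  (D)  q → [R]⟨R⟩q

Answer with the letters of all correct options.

none

R is not reflexive: not c R c.
R is not symmetric: c R a but not a R c.
R is not euclidean: c R a and c R d but not a R d.
R is not serial: d has no R-successor.
(A) ⟨R⟩[R]q → [R]q (the dual of axiom 5) characterises the euclidean frames. R is not euclidean — not valid.
(B) [R]q → ⟨R⟩q (axiom D) characterises the serial frames. R is not serial — not valid.
(C) the dual of axiom T: valid iff R is reflexive. R is not reflexive — not valid.
(D) q → [R]⟨R⟩q is axiom B; it is valid on a frame exactly when R is symmetric. R is not symmetric, so not valid.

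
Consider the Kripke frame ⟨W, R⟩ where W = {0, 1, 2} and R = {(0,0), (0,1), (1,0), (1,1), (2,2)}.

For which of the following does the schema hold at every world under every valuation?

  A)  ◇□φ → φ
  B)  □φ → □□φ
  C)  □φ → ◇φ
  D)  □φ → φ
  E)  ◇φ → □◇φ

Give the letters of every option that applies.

R is reflexive: each world relates to itself.
R is symmetric: every R-edge is matched by its reverse.
R is transitive: R is closed under composition.
R is euclidean: any two R-successors of the same world are R-related.
R is serial: every world has an R-successor.
(A) ◇□φ → φ (the dual of axiom B) characterises the symmetric frames. R is symmetric — valid.
(B) □φ → □□φ is axiom 4, which corresponds to transitivity. R is transitive — valid.
(C) axiom D: valid iff R is serial. R is serial — valid.
(D) □φ → φ (axiom T) characterises the reflexive frames. R is reflexive — valid.
(E) ◇φ → □◇φ is axiom 5, which corresponds to the euclidean property. R is euclidean — valid.

A, B, C, D, E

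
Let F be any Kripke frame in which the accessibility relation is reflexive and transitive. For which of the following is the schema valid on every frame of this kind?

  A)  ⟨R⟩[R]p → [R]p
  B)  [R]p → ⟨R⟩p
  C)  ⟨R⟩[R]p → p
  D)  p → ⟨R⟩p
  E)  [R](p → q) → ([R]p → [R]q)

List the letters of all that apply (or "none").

Reflexive relations are serial.
(A) the dual of axiom 5: valid iff R is euclidean. Such an R need not be euclidean — not valid.
(B) [R]p → ⟨R⟩p is axiom D; it is valid on a frame exactly when R is serial. Every such R is serial, so valid.
(C) ⟨R⟩[R]p → p (the dual of axiom B) characterises the symmetric frames. Such an R need not be symmetric — not valid.
(D) the dual of axiom T: valid iff R is reflexive. Every such R is reflexive — valid.
(E) this is just K, valid on every normal frame.

B, D, E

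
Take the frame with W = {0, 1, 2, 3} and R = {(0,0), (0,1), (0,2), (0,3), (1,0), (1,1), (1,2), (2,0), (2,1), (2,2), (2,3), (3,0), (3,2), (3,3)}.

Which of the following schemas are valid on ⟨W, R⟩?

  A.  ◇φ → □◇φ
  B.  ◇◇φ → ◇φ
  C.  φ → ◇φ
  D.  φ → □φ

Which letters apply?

R is reflexive: each world relates to itself.
R is not transitive: 1 R 0 and 0 R 3 but not 1 R 3.
R is not euclidean: 0 R 1 and 0 R 3 but not 1 R 3.
R is not a subset of the identity: 0 R 1 with 0 ≠ 1.
(A) ◇φ → □◇φ is axiom 5, which corresponds to the euclidean property. R is not euclidean — not valid.
(B) ◇◇φ → ◇φ (the dual of axiom 4) characterises the transitive frames. R is not transitive — not valid.
(C) φ → ◇φ is the dual of axiom T, which corresponds to reflexivity. R is reflexive — valid.
(D) φ → □φ is equivalent to ◇p→p; it holds exactly when R ⊆ identity. Here R ⊄ identity — not valid.

C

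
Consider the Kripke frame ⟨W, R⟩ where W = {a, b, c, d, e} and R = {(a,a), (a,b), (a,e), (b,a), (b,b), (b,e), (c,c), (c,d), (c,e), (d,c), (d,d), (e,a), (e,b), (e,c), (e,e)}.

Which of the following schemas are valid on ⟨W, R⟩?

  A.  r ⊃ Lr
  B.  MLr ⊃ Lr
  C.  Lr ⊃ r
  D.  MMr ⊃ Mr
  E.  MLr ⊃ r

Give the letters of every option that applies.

R is reflexive: each world relates to itself.
R is symmetric: every R-edge is matched by its reverse.
R is not transitive: a R e and e R c but not a R c.
R is not euclidean: c R d and c R e but not d R e.
R is not a subset of the identity: a R b with a ≠ b.
(A) r ⊃ Lr (equivalent to ◇p→p) corresponds to R being a subset of the identity. Here R ⊄ identity, so not valid.
(B) the dual of axiom 5: valid iff R is euclidean. R is not euclidean — not valid.
(C) Lr ⊃ r is axiom T; it is valid on a frame exactly when R is reflexive. R is reflexive, so valid.
(D) MMr ⊃ Mr is the dual of axiom 4; it is valid on a frame exactly when R is transitive. R is not transitive, so not valid.
(E) the dual of axiom B: valid iff R is symmetric. R is symmetric — valid.

C, E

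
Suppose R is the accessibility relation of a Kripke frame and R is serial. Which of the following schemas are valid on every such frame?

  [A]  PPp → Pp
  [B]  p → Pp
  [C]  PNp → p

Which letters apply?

none

(A) PPp → Pp is the dual of axiom 4, which corresponds to transitivity. Such an R need not be transitive — not valid.
(B) p → Pp (the dual of axiom T) characterises the reflexive frames. Such an R need not be reflexive — not valid.
(C) PNp → p (the dual of axiom B) characterises the symmetric frames. Such an R need not be symmetric — not valid.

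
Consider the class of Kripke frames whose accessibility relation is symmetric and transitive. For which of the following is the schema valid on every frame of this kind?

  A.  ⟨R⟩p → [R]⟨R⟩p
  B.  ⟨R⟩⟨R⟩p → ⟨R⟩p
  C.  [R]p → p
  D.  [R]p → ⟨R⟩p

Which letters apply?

A, B

A symmetric transitive relation is euclidean (uRv and uRw give vRu by symmetry, then vRw by transitivity).
(A) ⟨R⟩p → [R]⟨R⟩p is axiom 5, which corresponds to the euclidean property. Every such R is euclidean — valid.
(B) ⟨R⟩⟨R⟩p → ⟨R⟩p is the dual of axiom 4, which corresponds to transitivity. Every such R is transitive — valid.
(C) axiom T: valid iff R is reflexive. Such an R need not be reflexive — not valid.
(D) [R]p → ⟨R⟩p is axiom D, which corresponds to seriality. Such an R need not be serial — not valid.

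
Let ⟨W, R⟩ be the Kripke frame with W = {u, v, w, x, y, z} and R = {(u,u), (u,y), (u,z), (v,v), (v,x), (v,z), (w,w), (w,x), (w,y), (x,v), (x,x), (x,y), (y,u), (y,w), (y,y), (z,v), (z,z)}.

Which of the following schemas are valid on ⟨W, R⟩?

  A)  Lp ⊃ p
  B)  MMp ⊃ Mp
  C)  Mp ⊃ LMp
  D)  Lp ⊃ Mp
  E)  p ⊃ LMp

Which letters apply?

A, D

R is reflexive: each world relates to itself.
R is not symmetric: u R z but not z R u.
R is not transitive: u R y and y R w but not u R w.
R is not euclidean: u R y and u R z but not y R z.
R is serial: every world has an R-successor.
(A) Lp ⊃ p is axiom T; it is valid on a frame exactly when R is reflexive. R is reflexive, so valid.
(B) MMp ⊃ Mp is the dual of axiom 4; it is valid on a frame exactly when R is transitive. R is not transitive, so not valid.
(C) Mp ⊃ LMp is axiom 5, which corresponds to the euclidean property. R is not euclidean — not valid.
(D) Lp ⊃ Mp (axiom D) characterises the serial frames. R is serial — valid.
(E) p ⊃ LMp is axiom B, which corresponds to symmetry. R is not symmetric — not valid.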